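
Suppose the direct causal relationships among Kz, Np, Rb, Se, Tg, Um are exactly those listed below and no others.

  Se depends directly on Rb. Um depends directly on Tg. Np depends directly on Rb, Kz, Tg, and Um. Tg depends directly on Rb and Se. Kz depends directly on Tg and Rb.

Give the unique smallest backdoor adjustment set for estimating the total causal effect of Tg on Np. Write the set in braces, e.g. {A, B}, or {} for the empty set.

Variables eligible for adjustment (non-descendants of Tg, excluding Tg and Np): {Rb, Se}.
Backdoor paths from Tg to Np:
  P1: Tg <- Rb -> Kz -> Np
  P2: Tg <- Rb -> Np
  P3: Tg <- Se <- Rb -> Kz -> Np
  P4: Tg <- Se <- Rb -> Np
The empty set is not sufficient: P1 (Tg <- Rb -> Kz -> Np) has no collider blocking it and no conditioned non-collider, so it is open.
Try {Rb}:
  P1: blocked at fork node Rb ∈ conditioning set.
  P2: blocked at fork node Rb ∈ conditioning set.
  P3: blocked at fork node Rb ∈ conditioning set.
  P4: blocked at fork node Rb ∈ conditioning set.
{Rb} contains no descendant of Tg and blocks every backdoor path.
No other singleton works — e.g. {Se} leaves P1 open — so {Rb} is the unique smallest valid adjustment set.

{Rb}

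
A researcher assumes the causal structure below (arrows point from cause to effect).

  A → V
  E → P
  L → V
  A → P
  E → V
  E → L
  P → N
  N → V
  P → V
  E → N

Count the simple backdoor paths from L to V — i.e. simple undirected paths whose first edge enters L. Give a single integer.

A backdoor path from L to V is any simple undirected path whose first edge points into L (i.e. leaves L via a parent).
Parents of L: {E}.
Enumerating:
  P1: L <- E -> P <- A -> V
  P2: L <- E -> P -> N -> V
  P3: L <- E -> P -> V
  P4: L <- E -> N <- P <- A -> V
  P5: L <- E -> N <- P -> V
  P6: L <- E -> N -> V
  P7: L <- E -> V
That exhausts the simple backdoor paths. Count: 7.

7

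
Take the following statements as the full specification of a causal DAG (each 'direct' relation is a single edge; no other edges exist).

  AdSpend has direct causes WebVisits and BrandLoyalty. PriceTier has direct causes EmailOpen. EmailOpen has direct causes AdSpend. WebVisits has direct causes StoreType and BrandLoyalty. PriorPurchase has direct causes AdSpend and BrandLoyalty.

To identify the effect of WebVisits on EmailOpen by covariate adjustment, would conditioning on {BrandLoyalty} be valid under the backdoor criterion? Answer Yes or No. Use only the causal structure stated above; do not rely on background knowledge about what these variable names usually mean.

Yes

Backdoor paths from WebVisits to EmailOpen (paths whose first edge points into WebVisits):
  P1: WebVisits <- BrandLoyalty -> AdSpend -> EmailOpen
  P2: WebVisits <- BrandLoyalty -> PriorPurchase <- AdSpend -> EmailOpen
Condition 1 (no descendant of WebVisits in the set): holds — descendants of WebVisits are {AdSpend, EmailOpen, PriceTier, PriorPurchase}; none are in {BrandLoyalty}.
Condition 2 (every backdoor path blocked by {BrandLoyalty}):
  P1: blocked at fork node BrandLoyalty ∈ conditioning set.
  P2: blocked at fork node BrandLoyalty ∈ conditioning set.
{BrandLoyalty} satisfies the backdoor criterion.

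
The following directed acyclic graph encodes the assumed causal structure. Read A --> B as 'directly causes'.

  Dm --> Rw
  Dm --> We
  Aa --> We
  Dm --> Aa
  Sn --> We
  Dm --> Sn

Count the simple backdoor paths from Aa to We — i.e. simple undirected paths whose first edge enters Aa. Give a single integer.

2

A backdoor path from Aa to We is any simple undirected path whose first edge points into Aa (i.e. leaves Aa via a parent).
Parents of Aa: {Dm}.
Enumerating:
  P1: Aa <- Dm -> Sn -> We
  P2: Aa <- Dm -> We
That exhausts the simple backdoor paths. Count: 2.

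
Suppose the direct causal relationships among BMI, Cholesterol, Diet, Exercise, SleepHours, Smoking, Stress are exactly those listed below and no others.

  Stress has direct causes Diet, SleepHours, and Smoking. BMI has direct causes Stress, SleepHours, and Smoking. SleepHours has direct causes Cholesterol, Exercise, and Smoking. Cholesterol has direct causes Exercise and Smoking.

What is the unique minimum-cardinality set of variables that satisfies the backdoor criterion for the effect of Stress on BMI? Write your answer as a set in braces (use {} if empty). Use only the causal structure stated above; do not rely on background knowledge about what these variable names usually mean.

Variables eligible for adjustment (non-descendants of Stress, excluding Stress and BMI): {Cholesterol, Diet, Exercise, SleepHours, Smoking}.
Backdoor paths from Stress to BMI:
  P1: Stress <- Smoking -> Cholesterol <- Exercise -> SleepHours -> BMI
  P2: Stress <- Smoking -> Cholesterol -> SleepHours -> BMI
  P3: Stress <- Smoking -> SleepHours -> BMI
  P4: Stress <- Smoking -> BMI
  P5: Stress <- SleepHours <- Smoking -> BMI
  P6: Stress <- SleepHours <- Exercise -> Cholesterol <- Smoking -> BMI
  P7: Stress <- SleepHours <- Cholesterol <- Smoking -> BMI
  P8: Stress <- SleepHours -> BMI
The empty set is not sufficient: P2 (Stress <- Smoking -> Cholesterol -> SleepHours -> BMI) has no collider blocking it and no conditioned non-collider, so it is open.
Try {SleepHours, Smoking}:
  P1: blocked at fork node Smoking ∈ conditioning set.
  P2: blocked at fork node Smoking ∈ conditioning set.
  P3: blocked at fork node Smoking ∈ conditioning set.
  P4: blocked at fork node Smoking ∈ conditioning set.
  P5: blocked at chain node SleepHours ∈ conditioning set.
  P6: blocked at chain node SleepHours ∈ conditioning set.
  P7: blocked at chain node SleepHours ∈ conditioning set.
  P8: blocked at fork node SleepHours ∈ conditioning set.
{SleepHours, Smoking} contains no descendant of Stress and blocks every backdoor path.
Every element of {SleepHours, Smoking} is needed (dropping SleepHours leaves P8 open; dropping Smoking leaves P4 open), so no proper subset is valid.
Among all size-2 subsets of the eligible variables, only {SleepHours, Smoking} blocks every backdoor path, so it is the unique smallest valid adjustment set.

{SleepHours, Smoking}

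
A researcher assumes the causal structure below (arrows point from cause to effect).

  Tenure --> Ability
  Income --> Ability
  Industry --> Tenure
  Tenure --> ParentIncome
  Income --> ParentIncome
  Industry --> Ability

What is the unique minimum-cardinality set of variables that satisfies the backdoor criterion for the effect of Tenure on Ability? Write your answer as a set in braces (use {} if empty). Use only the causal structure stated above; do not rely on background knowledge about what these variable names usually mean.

{Industry}

Variables eligible for adjustment (non-descendants of Tenure, excluding Tenure and Ability): {Income, Industry}.
Backdoor paths from Tenure to Ability:
  P1: Tenure <- Industry -> Ability
The empty set is not sufficient: P1 (Tenure <- Industry -> Ability) has no collider blocking it and no conditioned non-collider, so it is open.
Try {Industry}:
  P1: blocked at fork node Industry ∈ conditioning set.
{Industry} contains no descendant of Tenure and blocks every backdoor path.
No other singleton works — e.g. {Income} leaves P1 open — so {Industry} is the unique smallest valid adjustment set.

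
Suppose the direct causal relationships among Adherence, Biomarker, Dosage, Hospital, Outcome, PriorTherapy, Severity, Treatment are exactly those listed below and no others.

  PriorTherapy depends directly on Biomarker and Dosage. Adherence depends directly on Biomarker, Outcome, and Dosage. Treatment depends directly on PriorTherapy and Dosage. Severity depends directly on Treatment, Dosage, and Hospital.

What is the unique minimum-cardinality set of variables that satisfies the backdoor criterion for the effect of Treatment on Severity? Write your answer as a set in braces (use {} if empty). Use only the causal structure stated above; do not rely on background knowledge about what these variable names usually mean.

{Dosage}

Variables eligible for adjustment (non-descendants of Treatment, excluding Treatment and Severity): {Adherence, Biomarker, Dosage, Hospital, Outcome, PriorTherapy}.
Backdoor paths from Treatment to Severity:
  P1: Treatment <- Dosage -> Severity
  P2: Treatment <- PriorTherapy <- Dosage -> Severity
  P3: Treatment <- PriorTherapy <- Biomarker -> Adherence <- Dosage -> Severity
The empty set is not sufficient: P1 (Treatment <- Dosage -> Severity) has no collider blocking it and no conditioned non-collider, so it is open.
Try {Dosage}:
  P1: blocked at fork node Dosage ∈ conditioning set.
  P2: blocked at fork node Dosage ∈ conditioning set.
  P3: blocked at collider Adherence (neither it nor any descendant is in the conditioning set).
{Dosage} contains no descendant of Treatment and blocks every backdoor path.
No other singleton works — e.g. {Biomarker} leaves P1 open — so {Dosage} is the unique smallest valid adjustment set.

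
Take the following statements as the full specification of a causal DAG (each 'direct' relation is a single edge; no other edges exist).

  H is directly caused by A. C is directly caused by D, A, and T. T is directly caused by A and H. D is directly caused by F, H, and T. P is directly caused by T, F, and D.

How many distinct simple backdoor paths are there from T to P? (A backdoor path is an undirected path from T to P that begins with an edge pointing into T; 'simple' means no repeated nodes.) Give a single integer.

A backdoor path from T to P is any simple undirected path whose first edge points into T (i.e. leaves T via a parent).
Parents of T: {A, H}.
Enumerating:
  P1: T <- A -> H -> D <- F -> P
  P2: T <- A -> H -> D -> P
  P3: T <- A -> C <- D <- F -> P
  P4: T <- A -> C <- D -> P
  P5: T <- H <- A -> C <- D <- F -> P
  P6: T <- H <- A -> C <- D -> P
  P7: T <- H -> D <- F -> P
  P8: T <- H -> D -> P
That exhausts the simple backdoor paths. Count: 8.

8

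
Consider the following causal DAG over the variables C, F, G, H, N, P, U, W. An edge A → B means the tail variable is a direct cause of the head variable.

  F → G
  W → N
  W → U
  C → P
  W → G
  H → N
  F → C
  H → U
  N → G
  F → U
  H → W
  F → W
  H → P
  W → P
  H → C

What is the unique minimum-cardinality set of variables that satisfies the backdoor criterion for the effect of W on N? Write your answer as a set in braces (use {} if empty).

Variables eligible for adjustment (non-descendants of W, excluding W and N): {C, F, H}.
Backdoor paths from W to N:
  P1: W <- F -> U <- H -> N
  P2: W <- F -> C <- H -> N
  P3: W <- F -> C -> P <- H -> N
  P4: W <- F -> G <- N
  P5: W <- H -> U <- F -> G <- N
  P6: W <- H -> C <- F -> G <- N
  P7: W <- H -> P <- C <- F -> G <- N
  P8: W <- H -> N
The empty set is not sufficient: P8 (W <- H -> N) has no collider blocking it and no conditioned non-collider, so it is open.
Try {H}:
  P1: blocked at collider U (neither it nor any descendant is in the conditioning set).
  P2: blocked at collider C (neither it nor any descendant is in the conditioning set).
  P3: blocked at collider P (neither it nor any descendant is in the conditioning set).
  P4: blocked at collider G (neither it nor any descendant is in the conditioning set).
  P5: blocked at fork node H ∈ conditioning set.
  P6: blocked at fork node H ∈ conditioning set.
  P7: blocked at fork node H ∈ conditioning set.
  P8: blocked at fork node H ∈ conditioning set.
{H} contains no descendant of W and blocks every backdoor path.
No other singleton works — e.g. {F} leaves P8 open — so {H} is the unique smallest valid adjustment set.

{H}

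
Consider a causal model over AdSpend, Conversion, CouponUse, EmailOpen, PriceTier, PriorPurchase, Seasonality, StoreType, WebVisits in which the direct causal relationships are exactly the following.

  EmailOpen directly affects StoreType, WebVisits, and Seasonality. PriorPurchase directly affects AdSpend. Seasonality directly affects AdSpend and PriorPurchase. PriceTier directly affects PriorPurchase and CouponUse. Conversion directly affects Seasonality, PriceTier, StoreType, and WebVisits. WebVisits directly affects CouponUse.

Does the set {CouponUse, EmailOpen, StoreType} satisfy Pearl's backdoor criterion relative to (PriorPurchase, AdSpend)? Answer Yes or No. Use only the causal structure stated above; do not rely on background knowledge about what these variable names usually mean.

Backdoor paths from PriorPurchase to AdSpend (paths whose first edge points into PriorPurchase):
  P1: PriorPurchase <- Seasonality -> AdSpend
  P2: PriorPurchase <- PriceTier <- Conversion -> StoreType <- EmailOpen -> Seasonality -> AdSpend
  P3: PriorPurchase <- PriceTier <- Conversion -> Seasonality -> AdSpend
  P4: PriorPurchase <- PriceTier <- Conversion -> WebVisits <- EmailOpen -> Seasonality -> AdSpend
  P5: PriorPurchase <- PriceTier -> CouponUse <- WebVisits <- Conversion -> StoreType <- EmailOpen -> Seasonality -> AdSpend
  P6: PriorPurchase <- PriceTier -> CouponUse <- WebVisits <- Conversion -> Seasonality -> AdSpend
  P7: PriorPurchase <- PriceTier -> CouponUse <- WebVisits <- EmailOpen -> StoreType <- Conversion -> Seasonality -> AdSpend
  P8: PriorPurchase <- PriceTier -> CouponUse <- WebVisits <- EmailOpen -> Seasonality -> AdSpend
Condition 1 (no descendant of PriorPurchase in the set): holds — descendants of PriorPurchase are {AdSpend}; none are in {CouponUse, EmailOpen, StoreType}.
Condition 2 (every backdoor path blocked by {CouponUse, EmailOpen, StoreType}):
  P1: open — no interior node is in the conditioning set.
  P2: blocked at fork node EmailOpen ∈ conditioning set.
  P3: open — no interior node is in the conditioning set.
  P4: blocked at fork node EmailOpen ∈ conditioning set.
  P5: blocked at fork node EmailOpen ∈ conditioning set.
  P6: open — collider(s) CouponUse are conditioned on (or have a conditioned descendant) and no non-collider on the path is in the set.
  P7: blocked at fork node EmailOpen ∈ conditioning set.
  P8: blocked at fork node EmailOpen ∈ conditioning set.
{CouponUse, EmailOpen, StoreType} does not satisfy the backdoor criterion.

No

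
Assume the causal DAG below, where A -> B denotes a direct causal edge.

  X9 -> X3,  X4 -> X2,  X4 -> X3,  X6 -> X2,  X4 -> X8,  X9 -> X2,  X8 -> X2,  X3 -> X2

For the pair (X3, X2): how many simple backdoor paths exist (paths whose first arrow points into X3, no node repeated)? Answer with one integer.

3

A backdoor path from X3 to X2 is any simple undirected path whose first edge points into X3 (i.e. leaves X3 via a parent).
Parents of X3: {X4, X9}.
Enumerating:
  P1: X3 <- X4 -> X8 -> X2
  P2: X3 <- X4 -> X2
  P3: X3 <- X9 -> X2
That exhausts the simple backdoor paths. Count: 3.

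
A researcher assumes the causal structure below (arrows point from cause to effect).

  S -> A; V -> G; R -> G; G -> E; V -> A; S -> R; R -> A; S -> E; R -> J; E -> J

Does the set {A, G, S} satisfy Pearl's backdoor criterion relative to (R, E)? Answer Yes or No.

Backdoor paths from R to E (paths whose first edge points into R):
  P1: R <- S -> A <- V -> G -> E
  P2: R <- S -> E
Condition 1 (no descendant of R in the set): FAILS — A and G are descendants of R.
Condition 2 (every backdoor path blocked by {A, G, S}):
  P1: blocked at fork node S ∈ conditioning set.
  P2: blocked at fork node S ∈ conditioning set.
{A, G, S} does not satisfy the backdoor criterion.

No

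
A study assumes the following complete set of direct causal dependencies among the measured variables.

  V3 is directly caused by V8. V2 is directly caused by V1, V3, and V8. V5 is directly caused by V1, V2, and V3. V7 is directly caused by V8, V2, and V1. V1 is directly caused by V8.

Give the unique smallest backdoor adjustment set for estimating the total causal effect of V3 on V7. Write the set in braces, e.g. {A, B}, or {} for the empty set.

{V8}

Variables eligible for adjustment (non-descendants of V3, excluding V3 and V7): {V1, V8}.
Backdoor paths from V3 to V7:
  P1: V3 <- V8 -> V1 -> V2 -> V7
  P2: V3 <- V8 -> V1 -> V7
  P3: V3 <- V8 -> V1 -> V5 <- V2 -> V7
  P4: V3 <- V8 -> V2 <- V1 -> V7
  P5: V3 <- V8 -> V2 -> V7
  P6: V3 <- V8 -> V2 -> V5 <- V1 -> V7
  P7: V3 <- V8 -> V7
The empty set is not sufficient: P1 (V3 <- V8 -> V1 -> V2 -> V7) has no collider blocking it and no conditioned non-collider, so it is open.
Try {V8}:
  P1: blocked at fork node V8 ∈ conditioning set.
  P2: blocked at fork node V8 ∈ conditioning set.
  P3: blocked at fork node V8 ∈ conditioning set.
  P4: blocked at fork node V8 ∈ conditioning set.
  P5: blocked at fork node V8 ∈ conditioning set.
  P6: blocked at fork node V8 ∈ conditioning set.
  P7: blocked at fork node V8 ∈ conditioning set.
{V8} contains no descendant of V3 and blocks every backdoor path.
No other singleton works — e.g. {V1} leaves P5 open — so {V8} is the unique smallest valid adjustment set.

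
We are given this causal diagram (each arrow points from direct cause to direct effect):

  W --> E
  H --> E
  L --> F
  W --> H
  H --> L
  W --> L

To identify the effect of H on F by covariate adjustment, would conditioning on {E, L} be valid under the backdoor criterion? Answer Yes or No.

No

Backdoor paths from H to F (paths whose first edge points into H):
  P1: H <- W -> L -> F
Condition 1 (no descendant of H in the set): FAILS — E and L are descendants of H.
Condition 2 (every backdoor path blocked by {E, L}):
  P1: blocked at chain node L ∈ conditioning set.
{E, L} does not satisfy the backdoor criterion.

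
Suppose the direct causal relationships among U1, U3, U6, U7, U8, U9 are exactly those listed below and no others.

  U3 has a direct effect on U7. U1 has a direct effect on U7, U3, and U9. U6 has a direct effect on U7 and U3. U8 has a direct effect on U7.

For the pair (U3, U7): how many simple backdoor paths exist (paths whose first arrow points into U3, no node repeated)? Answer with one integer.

A backdoor path from U3 to U7 is any simple undirected path whose first edge points into U3 (i.e. leaves U3 via a parent).
Parents of U3: {U1, U6}.
Enumerating:
  P1: U3 <- U1 -> U7
  P2: U3 <- U6 -> U7
That exhausts the simple backdoor paths. Count: 2.

2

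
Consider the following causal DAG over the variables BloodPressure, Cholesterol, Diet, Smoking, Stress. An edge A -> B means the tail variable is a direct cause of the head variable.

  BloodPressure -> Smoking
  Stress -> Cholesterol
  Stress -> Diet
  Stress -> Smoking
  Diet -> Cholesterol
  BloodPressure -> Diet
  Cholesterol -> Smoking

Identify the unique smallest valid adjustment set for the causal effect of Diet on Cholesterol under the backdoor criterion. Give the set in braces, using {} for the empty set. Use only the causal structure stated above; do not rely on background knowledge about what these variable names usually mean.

{Stress}

Variables eligible for adjustment (non-descendants of Diet, excluding Diet and Cholesterol): {BloodPressure, Stress}.
Backdoor paths from Diet to Cholesterol:
  P1: Diet <- BloodPressure -> Smoking <- Stress -> Cholesterol
  P2: Diet <- BloodPressure -> Smoking <- Cholesterol
  P3: Diet <- Stress -> Cholesterol
  P4: Diet <- Stress -> Smoking <- Cholesterol
The empty set is not sufficient: P3 (Diet <- Stress -> Cholesterol) has no collider blocking it and no conditioned non-collider, so it is open.
Try {Stress}:
  P1: blocked at collider Smoking (neither it nor any descendant is in the conditioning set).
  P2: blocked at collider Smoking (neither it nor any descendant is in the conditioning set).
  P3: blocked at fork node Stress ∈ conditioning set.
  P4: blocked at fork node Stress ∈ conditioning set.
{Stress} contains no descendant of Diet and blocks every backdoor path.
No other singleton works — e.g. {BloodPressure} leaves P3 open — so {Stress} is the unique smallest valid adjustment set.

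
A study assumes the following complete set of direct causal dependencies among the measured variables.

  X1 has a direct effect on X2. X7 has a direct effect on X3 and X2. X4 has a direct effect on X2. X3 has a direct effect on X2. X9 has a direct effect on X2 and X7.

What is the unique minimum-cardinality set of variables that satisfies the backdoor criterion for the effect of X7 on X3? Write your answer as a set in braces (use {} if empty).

Variables eligible for adjustment (non-descendants of X7, excluding X7 and X3): {X1, X4, X9}.
Backdoor paths from X7 to X3:
  P1: X7 <- X9 -> X2 <- X3
Each backdoor path contains an unconditioned collider, so every path is already blocked with the empty conditioning set:
  P1: blocked at collider X2 (neither it nor any descendant is in the conditioning set).
The empty set is therefore the unique smallest valid set.

{}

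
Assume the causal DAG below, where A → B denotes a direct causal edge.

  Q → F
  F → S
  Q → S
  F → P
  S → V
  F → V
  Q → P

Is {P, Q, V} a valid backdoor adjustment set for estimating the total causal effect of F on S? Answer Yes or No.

Backdoor paths from F to S (paths whose first edge points into F):
  P1: F <- Q -> S
Condition 1 (no descendant of F in the set): FAILS — P and V are descendants of F.
Condition 2 (every backdoor path blocked by {P, Q, V}):
  P1: blocked at fork node Q ∈ conditioning set.
{P, Q, V} does not satisfy the backdoor criterion.

No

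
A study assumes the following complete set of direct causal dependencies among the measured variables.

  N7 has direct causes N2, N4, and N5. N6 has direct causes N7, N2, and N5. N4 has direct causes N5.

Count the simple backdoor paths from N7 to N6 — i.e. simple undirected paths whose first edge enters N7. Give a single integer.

A backdoor path from N7 to N6 is any simple undirected path whose first edge points into N7 (i.e. leaves N7 via a parent).
Parents of N7: {N2, N4, N5}.
Enumerating:
  P1: N7 <- N5 -> N6
  P2: N7 <- N4 <- N5 -> N6
  P3: N7 <- N2 -> N6
That exhausts the simple backdoor paths. Count: 3.

3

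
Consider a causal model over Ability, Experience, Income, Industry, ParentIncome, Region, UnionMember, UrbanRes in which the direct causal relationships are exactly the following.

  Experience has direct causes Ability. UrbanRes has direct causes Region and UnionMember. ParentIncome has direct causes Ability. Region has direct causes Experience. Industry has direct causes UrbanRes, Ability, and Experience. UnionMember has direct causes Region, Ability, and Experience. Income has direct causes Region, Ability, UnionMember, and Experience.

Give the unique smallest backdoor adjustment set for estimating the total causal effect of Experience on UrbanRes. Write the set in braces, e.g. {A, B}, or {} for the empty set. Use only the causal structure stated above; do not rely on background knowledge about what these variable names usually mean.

{Ability}

Variables eligible for adjustment (non-descendants of Experience, excluding Experience and UrbanRes): {Ability, ParentIncome}.
Backdoor paths from Experience to UrbanRes:
  P1: Experience <- Ability -> UnionMember <- Region -> UrbanRes
  P2: Experience <- Ability -> UnionMember -> Income <- Region -> UrbanRes
  P3: Experience <- Ability -> UnionMember -> UrbanRes
  P4: Experience <- Ability -> Income <- Region -> UnionMember -> UrbanRes
  P5: Experience <- Ability -> Income <- Region -> UrbanRes
  P6: Experience <- Ability -> Income <- UnionMember <- Region -> UrbanRes
  P7: Experience <- Ability -> Income <- UnionMember -> UrbanRes
  P8: Experience <- Ability -> Industry <- UrbanRes
The empty set is not sufficient: P3 (Experience <- Ability -> UnionMember -> UrbanRes) has no collider blocking it and no conditioned non-collider, so it is open.
Try {Ability}:
  P1: blocked at fork node Ability ∈ conditioning set.
  P2: blocked at fork node Ability ∈ conditioning set.
  P3: blocked at fork node Ability ∈ conditioning set.
  P4: blocked at fork node Ability ∈ conditioning set.
  P5: blocked at fork node Ability ∈ conditioning set.
  P6: blocked at fork node Ability ∈ conditioning set.
  P7: blocked at fork node Ability ∈ conditioning set.
  P8: blocked at fork node Ability ∈ conditioning set.
{Ability} contains no descendant of Experience and blocks every backdoor path.
No other singleton works — e.g. {ParentIncome} leaves P3 open — so {Ability} is the unique smallest valid adjustment set.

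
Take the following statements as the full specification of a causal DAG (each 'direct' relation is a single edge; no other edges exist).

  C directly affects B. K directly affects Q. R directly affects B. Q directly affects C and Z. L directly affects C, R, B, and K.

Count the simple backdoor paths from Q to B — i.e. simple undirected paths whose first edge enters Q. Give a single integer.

A backdoor path from Q to B is any simple undirected path whose first edge points into Q (i.e. leaves Q via a parent).
Parents of Q: {K}.
Enumerating:
  P1: Q <- K <- L -> C -> B
  P2: Q <- K <- L -> R -> B
  P3: Q <- K <- L -> B
That exhausts the simple backdoor paths. Count: 3.

3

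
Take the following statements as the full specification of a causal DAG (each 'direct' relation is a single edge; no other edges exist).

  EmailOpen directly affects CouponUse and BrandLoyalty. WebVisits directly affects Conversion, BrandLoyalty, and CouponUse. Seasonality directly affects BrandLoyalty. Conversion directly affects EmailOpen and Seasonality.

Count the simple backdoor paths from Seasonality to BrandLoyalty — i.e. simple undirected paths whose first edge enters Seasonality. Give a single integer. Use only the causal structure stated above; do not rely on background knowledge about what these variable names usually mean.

4

A backdoor path from Seasonality to BrandLoyalty is any simple undirected path whose first edge points into Seasonality (i.e. leaves Seasonality via a parent).
Parents of Seasonality: {Conversion}.
Enumerating:
  P1: Seasonality <- Conversion <- WebVisits -> CouponUse <- EmailOpen -> BrandLoyalty
  P2: Seasonality <- Conversion <- WebVisits -> BrandLoyalty
  P3: Seasonality <- Conversion -> EmailOpen -> CouponUse <- WebVisits -> BrandLoyalty
  P4: Seasonality <- Conversion -> EmailOpen -> BrandLoyalty
That exhausts the simple backdoor paths. Count: 4.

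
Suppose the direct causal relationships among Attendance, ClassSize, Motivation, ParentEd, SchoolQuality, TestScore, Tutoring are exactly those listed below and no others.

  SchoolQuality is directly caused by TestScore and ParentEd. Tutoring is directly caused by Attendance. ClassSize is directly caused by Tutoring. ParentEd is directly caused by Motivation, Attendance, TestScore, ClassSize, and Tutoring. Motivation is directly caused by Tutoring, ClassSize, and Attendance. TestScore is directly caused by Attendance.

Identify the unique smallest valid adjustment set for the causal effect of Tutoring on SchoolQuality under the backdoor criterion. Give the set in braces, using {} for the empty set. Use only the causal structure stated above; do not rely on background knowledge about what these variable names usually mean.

{Attendance}

Variables eligible for adjustment (non-descendants of Tutoring, excluding Tutoring and SchoolQuality): {Attendance, TestScore}.
Backdoor paths from Tutoring to SchoolQuality:
  P1: Tutoring <- Attendance -> TestScore -> ParentEd -> SchoolQuality
  P2: Tutoring <- Attendance -> TestScore -> SchoolQuality
  P3: Tutoring <- Attendance -> Motivation <- ClassSize -> ParentEd <- TestScore -> SchoolQuality
  P4: Tutoring <- Attendance -> Motivation <- ClassSize -> ParentEd -> SchoolQuality
  P5: Tutoring <- Attendance -> Motivation -> ParentEd <- TestScore -> SchoolQuality
  P6: Tutoring <- Attendance -> Motivation -> ParentEd -> SchoolQuality
  P7: Tutoring <- Attendance -> ParentEd <- TestScore -> SchoolQuality
  P8: Tutoring <- Attendance -> ParentEd -> SchoolQuality
The empty set is not sufficient: P1 (Tutoring <- Attendance -> TestScore -> ParentEd -> SchoolQuality) has no collider blocking it and no conditioned non-collider, so it is open.
Try {Attendance}:
  P1: blocked at fork node Attendance ∈ conditioning set.
  P2: blocked at fork node Attendance ∈ conditioning set.
  P3: blocked at fork node Attendance ∈ conditioning set.
  P4: blocked at fork node Attendance ∈ conditioning set.
  P5: blocked at fork node Attendance ∈ conditioning set.
  P6: blocked at fork node Attendance ∈ conditioning set.
  P7: blocked at fork node Attendance ∈ conditioning set.
  P8: blocked at fork node Attendance ∈ conditioning set.
{Attendance} contains no descendant of Tutoring and blocks every backdoor path.
No other singleton works — e.g. {TestScore} leaves P6 open — so {Attendance} is the unique smallest valid adjustment set.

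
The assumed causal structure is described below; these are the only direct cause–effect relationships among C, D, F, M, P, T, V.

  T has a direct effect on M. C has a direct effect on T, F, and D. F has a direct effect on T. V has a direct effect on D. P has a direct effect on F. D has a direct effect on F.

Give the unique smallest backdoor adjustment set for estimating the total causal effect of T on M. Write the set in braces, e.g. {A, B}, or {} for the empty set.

Variables eligible for adjustment (non-descendants of T, excluding T and M): {C, D, F, P, V}.
Backdoor paths from T to M:
  (none)
With no backdoor paths the empty set already satisfies the criterion, and it is trivially minimal.

{}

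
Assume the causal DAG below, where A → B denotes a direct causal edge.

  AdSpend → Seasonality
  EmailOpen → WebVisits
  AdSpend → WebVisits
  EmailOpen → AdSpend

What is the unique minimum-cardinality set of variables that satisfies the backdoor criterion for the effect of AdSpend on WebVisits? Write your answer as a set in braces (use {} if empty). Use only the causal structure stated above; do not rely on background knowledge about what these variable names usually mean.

{EmailOpen}

Variables eligible for adjustment (non-descendants of AdSpend, excluding AdSpend and WebVisits): {EmailOpen}.
Backdoor paths from AdSpend to WebVisits:
  P1: AdSpend <- EmailOpen -> WebVisits
The empty set is not sufficient: P1 (AdSpend <- EmailOpen -> WebVisits) has no collider blocking it and no conditioned non-collider, so it is open.
Try {EmailOpen}:
  P1: blocked at fork node EmailOpen ∈ conditioning set.
{EmailOpen} contains no descendant of AdSpend and blocks every backdoor path.
{EmailOpen} is the unique smallest valid adjustment set.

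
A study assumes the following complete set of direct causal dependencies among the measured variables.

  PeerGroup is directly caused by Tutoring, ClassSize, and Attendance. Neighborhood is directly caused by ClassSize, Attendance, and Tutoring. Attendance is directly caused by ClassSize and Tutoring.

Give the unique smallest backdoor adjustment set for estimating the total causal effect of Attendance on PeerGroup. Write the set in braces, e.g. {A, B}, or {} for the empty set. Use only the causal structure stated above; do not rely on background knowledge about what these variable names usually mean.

Variables eligible for adjustment (non-descendants of Attendance, excluding Attendance and PeerGroup): {ClassSize, Tutoring}.
Backdoor paths from Attendance to PeerGroup:
  P1: Attendance <- Tutoring -> Neighborhood <- ClassSize -> PeerGroup
  P2: Attendance <- Tutoring -> PeerGroup
  P3: Attendance <- ClassSize -> Neighborhood <- Tutoring -> PeerGroup
  P4: Attendance <- ClassSize -> PeerGroup
The empty set is not sufficient: P2 (Attendance <- Tutoring -> PeerGroup) has no collider blocking it and no conditioned non-collider, so it is open.
Try {ClassSize, Tutoring}:
  P1: blocked at fork node Tutoring ∈ conditioning set.
  P2: blocked at fork node Tutoring ∈ conditioning set.
  P3: blocked at fork node ClassSize ∈ conditioning set.
  P4: blocked at fork node ClassSize ∈ conditioning set.
{ClassSize, Tutoring} contains no descendant of Attendance and blocks every backdoor path.
Every element of {ClassSize, Tutoring} is needed (dropping ClassSize leaves P4 open; dropping Tutoring leaves P2 open), so no proper subset is valid.
Among all size-2 subsets of the eligible variables, only {ClassSize, Tutoring} blocks every backdoor path, so it is the unique smallest valid adjustment set.

{ClassSize, Tutoring}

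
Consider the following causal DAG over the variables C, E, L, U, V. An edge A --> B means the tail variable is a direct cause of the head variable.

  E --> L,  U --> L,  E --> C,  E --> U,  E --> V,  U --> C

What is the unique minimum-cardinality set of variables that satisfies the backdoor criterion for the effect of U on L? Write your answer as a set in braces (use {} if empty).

Variables eligible for adjustment (non-descendants of U, excluding U and L): {E, V}.
Backdoor paths from U to L:
  P1: U <- E -> L
The empty set is not sufficient: P1 (U <- E -> L) has no collider blocking it and no conditioned non-collider, so it is open.
Try {E}:
  P1: blocked at fork node E ∈ conditioning set.
{E} contains no descendant of U and blocks every backdoor path.
No other singleton works — e.g. {V} leaves P1 open — so {E} is the unique smallest valid adjustment set.

{E}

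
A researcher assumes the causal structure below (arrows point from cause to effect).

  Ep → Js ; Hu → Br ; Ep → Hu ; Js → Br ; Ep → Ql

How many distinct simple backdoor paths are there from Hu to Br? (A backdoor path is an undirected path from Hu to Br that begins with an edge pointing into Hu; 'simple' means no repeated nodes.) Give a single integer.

A backdoor path from Hu to Br is any simple undirected path whose first edge points into Hu (i.e. leaves Hu via a parent).
Parents of Hu: {Ep}.
Enumerating:
  P1: Hu <- Ep -> Js -> Br
That exhausts the simple backdoor paths. Count: 1.

1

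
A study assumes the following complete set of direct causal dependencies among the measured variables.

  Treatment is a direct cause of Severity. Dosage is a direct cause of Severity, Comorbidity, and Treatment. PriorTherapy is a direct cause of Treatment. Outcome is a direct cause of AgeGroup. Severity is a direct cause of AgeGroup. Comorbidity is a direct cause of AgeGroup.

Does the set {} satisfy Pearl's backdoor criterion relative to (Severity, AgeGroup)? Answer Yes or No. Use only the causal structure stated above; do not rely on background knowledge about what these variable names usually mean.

No

Backdoor paths from Severity to AgeGroup (paths whose first edge points into Severity):
  P1: Severity <- Dosage -> Comorbidity -> AgeGroup
  P2: Severity <- Treatment <- Dosage -> Comorbidity -> AgeGroup
Condition 1 (no descendant of Severity in the set): holds — descendants of Severity are {AgeGroup}; none are in {}.
Condition 2 (every backdoor path blocked by {}):
  P1: open — no interior node is in the conditioning set.
  P2: open — no interior node is in the conditioning set.
{} does not satisfy the backdoor criterion.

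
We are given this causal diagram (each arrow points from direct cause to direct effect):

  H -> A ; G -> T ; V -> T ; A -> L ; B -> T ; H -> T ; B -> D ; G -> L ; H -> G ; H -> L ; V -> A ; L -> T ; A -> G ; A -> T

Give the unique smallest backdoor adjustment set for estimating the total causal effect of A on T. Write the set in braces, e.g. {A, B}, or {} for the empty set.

{H, V}

Variables eligible for adjustment (non-descendants of A, excluding A and T): {B, D, H, V}.
Backdoor paths from A to T:
  P1: A <- V -> T
  P2: A <- H -> G -> L -> T
  P3: A <- H -> G -> T
  P4: A <- H -> L <- G -> T
  P5: A <- H -> L -> T
  P6: A <- H -> T
The empty set is not sufficient: P1 (A <- V -> T) has no collider blocking it and no conditioned non-collider, so it is open.
Try {H, V}:
  P1: blocked at fork node V ∈ conditioning set.
  P2: blocked at fork node H ∈ conditioning set.
  P3: blocked at fork node H ∈ conditioning set.
  P4: blocked at fork node H ∈ conditioning set.
  P5: blocked at fork node H ∈ conditioning set.
  P6: blocked at fork node H ∈ conditioning set.
{H, V} contains no descendant of A and blocks every backdoor path.
Every element of {H, V} is needed (dropping H leaves P2 open; dropping V leaves P1 open), so no proper subset is valid.
Among all size-2 subsets of the eligible variables, only {H, V} blocks every backdoor path, so it is the unique smallest valid adjustment set.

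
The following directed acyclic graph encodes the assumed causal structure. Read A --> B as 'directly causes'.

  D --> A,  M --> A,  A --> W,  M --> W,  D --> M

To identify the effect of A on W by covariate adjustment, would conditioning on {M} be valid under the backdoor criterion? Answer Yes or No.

Yes

Backdoor paths from A to W (paths whose first edge points into A):
  P1: A <- D -> M -> W
  P2: A <- M -> W
Condition 1 (no descendant of A in the set): holds — descendants of A are {W}; none are in {M}.
Condition 2 (every backdoor path blocked by {M}):
  P1: blocked at chain node M ∈ conditioning set.
  P2: blocked at fork node M ∈ conditioning set.
{M} satisfies the backdoor criterion.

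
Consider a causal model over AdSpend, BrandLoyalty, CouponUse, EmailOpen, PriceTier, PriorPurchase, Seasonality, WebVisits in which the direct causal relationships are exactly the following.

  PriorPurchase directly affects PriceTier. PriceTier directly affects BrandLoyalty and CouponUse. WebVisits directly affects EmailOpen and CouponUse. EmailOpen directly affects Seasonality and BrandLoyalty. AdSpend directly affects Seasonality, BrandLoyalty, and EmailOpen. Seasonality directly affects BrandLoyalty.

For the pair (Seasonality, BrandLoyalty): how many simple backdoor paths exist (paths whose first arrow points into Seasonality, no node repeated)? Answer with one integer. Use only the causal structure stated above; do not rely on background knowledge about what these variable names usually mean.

6

A backdoor path from Seasonality to BrandLoyalty is any simple undirected path whose first edge points into Seasonality (i.e. leaves Seasonality via a parent).
Parents of Seasonality: {AdSpend, EmailOpen}.
Enumerating:
  P1: Seasonality <- AdSpend -> EmailOpen <- WebVisits -> CouponUse <- PriceTier -> BrandLoyalty
  P2: Seasonality <- AdSpend -> EmailOpen -> BrandLoyalty
  P3: Seasonality <- AdSpend -> BrandLoyalty
  P4: Seasonality <- EmailOpen <- AdSpend -> BrandLoyalty
  P5: Seasonality <- EmailOpen <- WebVisits -> CouponUse <- PriceTier -> BrandLoyalty
  P6: Seasonality <- EmailOpen -> BrandLoyalty
That exhausts the simple backdoor paths. Count: 6.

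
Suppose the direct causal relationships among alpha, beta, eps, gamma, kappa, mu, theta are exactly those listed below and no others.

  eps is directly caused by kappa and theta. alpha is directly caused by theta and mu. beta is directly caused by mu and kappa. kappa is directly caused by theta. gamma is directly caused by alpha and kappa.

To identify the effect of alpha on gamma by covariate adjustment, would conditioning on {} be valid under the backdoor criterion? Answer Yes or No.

No

Backdoor paths from alpha to gamma (paths whose first edge points into alpha):
  P1: alpha <- theta -> kappa -> gamma
  P2: alpha <- theta -> eps <- kappa -> gamma
  P3: alpha <- mu -> beta <- kappa -> gamma
Condition 1 (no descendant of alpha in the set): holds — descendants of alpha are {gamma}; none are in {}.
Condition 2 (every backdoor path blocked by {}):
  P1: open — no interior node is in the conditioning set.
  P2: blocked at collider eps (neither it nor any descendant is in the conditioning set).
  P3: blocked at collider beta (neither it nor any descendant is in the conditioning set).
{} does not satisfy the backdoor criterion.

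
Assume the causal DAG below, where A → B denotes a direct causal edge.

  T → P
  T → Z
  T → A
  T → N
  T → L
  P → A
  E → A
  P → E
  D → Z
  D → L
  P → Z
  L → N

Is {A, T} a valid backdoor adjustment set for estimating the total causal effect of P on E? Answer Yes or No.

Backdoor paths from P to E (paths whose first edge points into P):
  P1: P <- T -> A <- E
Condition 1 (no descendant of P in the set): FAILS — A is a descendant of P.
Condition 2 (every backdoor path blocked by {A, T}):
  P1: blocked at fork node T ∈ conditioning set.
{A, T} does not satisfy the backdoor criterion.

No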